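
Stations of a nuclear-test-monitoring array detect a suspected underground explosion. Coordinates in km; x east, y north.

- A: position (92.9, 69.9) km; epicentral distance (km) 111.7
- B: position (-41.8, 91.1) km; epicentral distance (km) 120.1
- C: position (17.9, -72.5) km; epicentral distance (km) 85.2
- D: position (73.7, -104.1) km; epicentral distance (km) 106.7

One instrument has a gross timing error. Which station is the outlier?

C

Solve using three stations at a time. Using A, B, D (subtract circle equations pairwise → linear system) gives (x, y) ≈ (18.1, -13.0).
Distances from that point to each station vs reported:
  A: calculated 111.7 vs reported 111.7 → residual 0.0 km
  B: calculated 120.1 vs reported 120.1 → residual 0.0 km
  C: calculated 59.5 vs reported 85.2 → residual 25.7 km
  D: calculated 106.7 vs reported 106.7 → residual 0.0 km
A, B, D are mutually consistent (residuals ≈ 0); C is off by 25.7 km.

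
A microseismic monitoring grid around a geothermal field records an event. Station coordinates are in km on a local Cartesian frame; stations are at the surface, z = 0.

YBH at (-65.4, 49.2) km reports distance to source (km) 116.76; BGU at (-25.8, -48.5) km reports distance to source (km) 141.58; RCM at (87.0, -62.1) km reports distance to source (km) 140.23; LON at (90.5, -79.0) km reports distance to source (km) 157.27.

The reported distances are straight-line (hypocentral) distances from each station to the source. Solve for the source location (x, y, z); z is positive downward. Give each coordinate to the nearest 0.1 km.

x ≈ 47.5 km, y ≈ 70.9 km, depth ≈ 20.4 km

Each station gives a sphere (x−x_i)² + (y−y_i)² + z² = d_i² (stations at z=0).
Subtracting the YBH sphere from BGU and RCM: z² cancels, leaving linear equations in x and y:
79.2 x − 195.4 y = -10091.91
304.8 x − 222.6 y = -1303.95
Solving: x ≈ 47.502, y ≈ 70.901 km (keep extra digits for the depth step; rounded: 47.5, 70.9).
Then from the YBH sphere: z² = 116.76² − (x + 65.4)² − (y − 49.2)² with x = 47.502, y = 70.901, so z ≈ 20.374 ≈ 20.4 km.
Check against LON (with the unrounded solution): distance 157.27 ≈ 157.27 km. ✓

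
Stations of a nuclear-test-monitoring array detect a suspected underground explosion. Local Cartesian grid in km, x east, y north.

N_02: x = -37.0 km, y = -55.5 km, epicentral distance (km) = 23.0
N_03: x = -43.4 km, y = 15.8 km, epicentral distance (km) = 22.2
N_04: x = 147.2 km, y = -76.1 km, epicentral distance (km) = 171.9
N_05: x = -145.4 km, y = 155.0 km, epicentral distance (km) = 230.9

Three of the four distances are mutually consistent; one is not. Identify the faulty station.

Solve using three stations at a time. Using N_02, N_04, N_05 (subtract circle equations pairwise → linear system) gives (x, y) ≈ (-20.7, -39.3).
Distances from that point to each station vs reported:
  N_02: calculated 22.9 vs reported 23.0 → residual 0.1 km
  N_03: calculated 59.6 vs reported 22.2 → residual 37.4 km
  N_04: calculated 171.9 vs reported 171.9 → residual 0.0 km
  N_05: calculated 230.9 vs reported 230.9 → residual 0.0 km
N_02, N_04, N_05 are mutually consistent (residuals ≈ 0); N_03 is off by 37.4 km.

N_03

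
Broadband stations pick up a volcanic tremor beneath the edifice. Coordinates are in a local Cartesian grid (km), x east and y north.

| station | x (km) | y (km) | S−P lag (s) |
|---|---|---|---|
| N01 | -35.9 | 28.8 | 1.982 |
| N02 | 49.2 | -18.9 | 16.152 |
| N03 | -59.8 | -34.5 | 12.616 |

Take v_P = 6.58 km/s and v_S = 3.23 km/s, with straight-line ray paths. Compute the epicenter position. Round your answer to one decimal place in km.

(-33.8, 41.2)

Distance from S−P lag: d = Δt · v_P v_S / (v_P − v_S) = Δt · (6.58·3.23)/(6.58−3.23) ≈ 6.3443·Δt.
So d_N01 = 12.57, d_N02 = 102.47, d_N03 = 80.04 km.
Circle about each station: (x + 35.9)² + (y − 28.8)² = 12.57²; (x − 49.2)² + (y + 18.9)² = 102.47²; (x + 59.8)² + (y + 34.5)² = 80.04².
Subtracting pairs of circle equations eliminates x²+y² and gives linear equations (the radical axes):
170.2 x − 95.4 y = -9682.50
-47.8 x − 126.6 y = -3600.36
Solving the 2×2 system: x ≈ -33.8, y ≈ 41.2 km.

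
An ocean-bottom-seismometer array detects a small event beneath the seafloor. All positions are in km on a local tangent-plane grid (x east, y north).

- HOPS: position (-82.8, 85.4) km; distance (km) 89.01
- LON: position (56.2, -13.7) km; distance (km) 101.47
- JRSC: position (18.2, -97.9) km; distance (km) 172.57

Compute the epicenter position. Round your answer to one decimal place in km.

x ≈ 5.5 km, y ≈ 74.2 km

Circle about each station: (x + 82.8)² + (y − 85.4)² = 89.01²; (x − 56.2)² + (y + 13.7)² = 101.47²; (x − 18.2)² + (y + 97.9)² = 172.57².
Subtracting the HOPS equation from the LON and JRSC equations removes the quadratic terms:
278.0 x − 198.2 y = -13176.25
202.0 x − 366.6 y = -26090.97
Solving the 2×2 system: x ≈ 5.5, y ≈ 74.2 km.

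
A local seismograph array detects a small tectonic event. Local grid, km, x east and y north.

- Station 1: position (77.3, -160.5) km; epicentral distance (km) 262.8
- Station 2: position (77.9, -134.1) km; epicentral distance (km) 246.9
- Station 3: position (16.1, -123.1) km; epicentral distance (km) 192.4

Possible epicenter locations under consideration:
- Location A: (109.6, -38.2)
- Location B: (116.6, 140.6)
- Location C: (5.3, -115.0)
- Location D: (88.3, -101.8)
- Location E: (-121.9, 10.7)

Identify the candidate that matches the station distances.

For each candidate, compare |candidate − station| to the reported distance:
Location A: residuals Station 1 136.3, Station 2 145.9, Station 3 66.1 → max 145.9 km
Location B: residuals Station 1 40.9, Station 2 30.5, Station 3 89.8 → max 89.8 km
Location C: residuals Station 1 177.6, Station 2 171.8, Station 3 178.9 → max 178.9 km
Location D: residuals Station 1 203.1, Station 2 213.0, Station 3 117.1 → max 213.0 km
Location E: residuals Station 1 0.1, Station 2 0.1, Station 3 0.2 → max 0.2 km
Only Location E has all residuals ≈ 0.

Location E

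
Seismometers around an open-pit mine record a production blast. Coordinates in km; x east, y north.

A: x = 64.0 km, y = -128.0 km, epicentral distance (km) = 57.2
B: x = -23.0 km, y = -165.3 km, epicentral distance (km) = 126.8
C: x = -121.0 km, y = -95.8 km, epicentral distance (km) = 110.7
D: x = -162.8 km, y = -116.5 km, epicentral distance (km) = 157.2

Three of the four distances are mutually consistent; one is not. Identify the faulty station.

Solve using three stations at a time. Using B, C, D (subtract circle equations pairwise → linear system) gives (x, y) ≈ (-26.3, -38.6).
Distances from that point to each station vs reported:
  A: calculated 127.1 vs reported 57.2 → residual 69.9 km
  B: calculated 126.7 vs reported 126.8 → residual 0.1 km
  C: calculated 110.6 vs reported 110.7 → residual 0.1 km
  D: calculated 157.1 vs reported 157.2 → residual 0.1 km
B, C, D are mutually consistent (residuals ≈ 0); A is off by 69.9 km.

A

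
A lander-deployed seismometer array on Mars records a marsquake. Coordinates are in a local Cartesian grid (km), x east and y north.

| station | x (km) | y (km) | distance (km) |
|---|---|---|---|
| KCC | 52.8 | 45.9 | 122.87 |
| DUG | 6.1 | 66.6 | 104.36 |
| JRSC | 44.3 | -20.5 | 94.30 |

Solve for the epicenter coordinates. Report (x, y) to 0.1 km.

Circle about each station: (x − 52.8)² + (y − 45.9)² = 122.87²; (x − 6.1)² + (y − 66.6)² = 104.36²; (x − 44.3)² + (y + 20.5)² = 94.30².
Subtracting the KCC equation from the DUG and JRSC equations removes the quadratic terms:
-93.4 x + 41.4 y = 3784.15
-17.0 x − 132.8 y = 3692.64
Solving the 2×2 system: x ≈ -50.0, y ≈ -21.4 km.
Check against KCC (with the unrounded x, y): √((x − 52.8)²+(y − 45.9)²) = 122.88 ≈ 122.87 km. ✓

x ≈ -50.0 km, y ≈ -21.4 km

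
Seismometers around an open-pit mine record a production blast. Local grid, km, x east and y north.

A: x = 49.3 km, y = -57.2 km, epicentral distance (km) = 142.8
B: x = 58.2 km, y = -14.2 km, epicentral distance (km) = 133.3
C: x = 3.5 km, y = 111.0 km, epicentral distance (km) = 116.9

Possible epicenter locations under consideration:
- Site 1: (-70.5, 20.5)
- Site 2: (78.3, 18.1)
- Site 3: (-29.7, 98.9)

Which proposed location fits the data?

Site 1

For each candidate, compare |candidate − station| to the reported distance:
Site 1: residuals A 0.0, B 0.0, C 0.0 → max 0.0 km
Site 2: residuals A 62.1, B 95.3, C 2.4 → max 95.3 km
Site 3: residuals A 32.2, B 9.9, C 81.6 → max 81.6 km
Only Site 1 has all residuals ≈ 0.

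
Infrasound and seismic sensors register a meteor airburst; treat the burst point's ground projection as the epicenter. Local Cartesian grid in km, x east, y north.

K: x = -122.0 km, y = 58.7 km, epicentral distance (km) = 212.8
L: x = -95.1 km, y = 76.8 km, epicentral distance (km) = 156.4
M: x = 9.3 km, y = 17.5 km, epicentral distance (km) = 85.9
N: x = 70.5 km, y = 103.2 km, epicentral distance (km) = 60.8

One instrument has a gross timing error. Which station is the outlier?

L

Solve using three stations at a time. Using K, M, N (subtract circle equations pairwise → linear system) gives (x, y) ≈ (90.4, 45.8).
Distances from that point to each station vs reported:
  K: calculated 212.8 vs reported 212.8 → residual 0.0 km
  L: calculated 188.1 vs reported 156.4 → residual 31.7 km
  M: calculated 85.9 vs reported 85.9 → residual 0.0 km
  N: calculated 60.8 vs reported 60.8 → residual 0.0 km
K, M, N are mutually consistent (residuals ≈ 0); L is off by 31.7 km.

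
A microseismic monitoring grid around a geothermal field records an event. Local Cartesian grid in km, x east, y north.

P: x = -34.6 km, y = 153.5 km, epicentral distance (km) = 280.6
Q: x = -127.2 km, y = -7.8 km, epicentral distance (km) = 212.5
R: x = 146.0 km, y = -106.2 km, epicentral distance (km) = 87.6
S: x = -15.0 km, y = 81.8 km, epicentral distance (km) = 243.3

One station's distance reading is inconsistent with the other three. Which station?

S

Solve using three stations at a time. Using P, Q, R (subtract circle equations pairwise → linear system) gives (x, y) ≈ (58.5, -111.2).
Distances from that point to each station vs reported:
  P: calculated 280.6 vs reported 280.6 → residual 0.0 km
  Q: calculated 212.5 vs reported 212.5 → residual 0.0 km
  R: calculated 87.7 vs reported 87.6 → residual 0.1 km
  S: calculated 206.6 vs reported 243.3 → residual 36.7 km
P, Q, R are mutually consistent (residuals ≈ 0); S is off by 36.7 km.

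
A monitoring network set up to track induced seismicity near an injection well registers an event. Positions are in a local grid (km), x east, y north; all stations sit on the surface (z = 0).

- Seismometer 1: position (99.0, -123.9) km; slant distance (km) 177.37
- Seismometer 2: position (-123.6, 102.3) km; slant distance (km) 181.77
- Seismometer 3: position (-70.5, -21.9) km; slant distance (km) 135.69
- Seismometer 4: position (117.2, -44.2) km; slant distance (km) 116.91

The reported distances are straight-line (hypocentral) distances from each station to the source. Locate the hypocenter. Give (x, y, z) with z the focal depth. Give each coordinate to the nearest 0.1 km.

Each station gives a sphere (x−x_i)² + (y−y_i)² + z² = d_i² (stations at z=0).
Subtracting the Seismometer 1 sphere from Seismometer 2 and Seismometer 3: z² cancels, leaving linear equations in x and y:
-445.2 x + 452.4 y = -990.18
-339.0 x + 204.0 y = -6654.01
Solving: x ≈ 44.902, y ≈ 41.998 km (keep extra digits for the depth step; rounded: 44.9, 42.0).
Then from the Seismometer 1 sphere: z² = 177.37² − (x − 99.0)² − (y + 123.9)² with x = 44.902, y = 41.998, so z ≈ 31.802 ≈ 31.8 km.
Check against Seismometer 4 (with the unrounded solution): distance 116.91 ≈ 116.91 km. ✓

x ≈ 44.9 km, y ≈ 42.0 km, depth ≈ 31.8 km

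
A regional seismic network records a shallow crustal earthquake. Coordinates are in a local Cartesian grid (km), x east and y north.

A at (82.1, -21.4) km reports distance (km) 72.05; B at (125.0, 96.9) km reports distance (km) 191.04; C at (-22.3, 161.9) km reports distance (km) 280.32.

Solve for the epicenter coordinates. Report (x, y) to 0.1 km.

96.5 km east, -92.0 km north

Circle about each station: (x − 82.1)² + (y + 21.4)² = 72.05²; (x − 125.0)² + (y − 96.9)² = 191.04²; (x + 22.3)² + (y − 161.9)² = 280.32².
Subtracting the A equation from the B and C equations removes the quadratic terms:
85.8 x + 236.6 y = -13488.84
-208.8 x + 366.6 y = -53877.57
Solving the 2×2 system: x ≈ 96.5, y ≈ -92.0 km.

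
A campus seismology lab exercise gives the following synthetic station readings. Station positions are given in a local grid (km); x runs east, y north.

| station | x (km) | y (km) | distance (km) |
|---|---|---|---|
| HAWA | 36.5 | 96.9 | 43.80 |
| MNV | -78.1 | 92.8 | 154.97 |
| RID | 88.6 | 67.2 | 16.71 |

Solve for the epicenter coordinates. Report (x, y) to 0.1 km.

Circle about each station: (x − 36.5)² + (y − 96.9)² = 43.80²; (x + 78.1)² + (y − 92.8)² = 154.97²; (x − 88.6)² + (y − 67.2)² = 16.71².
Subtracting the HAWA equation from the MNV and RID equations removes the quadratic terms:
-229.2 x − 8.2 y = -18107.67
104.2 x − 59.4 y = 3283.16
Solving the 2×2 system: x ≈ 76.2, y ≈ 78.4 km.

(76.2, 78.4)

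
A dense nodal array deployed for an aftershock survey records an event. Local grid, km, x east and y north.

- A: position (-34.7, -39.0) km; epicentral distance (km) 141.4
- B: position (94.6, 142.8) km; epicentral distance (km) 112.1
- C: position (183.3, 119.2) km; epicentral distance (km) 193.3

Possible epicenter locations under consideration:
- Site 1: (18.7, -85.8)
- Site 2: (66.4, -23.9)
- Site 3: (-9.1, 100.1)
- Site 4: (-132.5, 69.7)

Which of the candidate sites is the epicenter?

For each candidate, compare |candidate − station| to the reported distance:
Site 1: residuals A 70.4, B 128.8, C 69.6 → max 128.8 km
Site 2: residuals A 39.2, B 57.0, C 8.5 → max 57.0 km
Site 3: residuals A 0.0, B 0.0, C 0.0 → max 0.0 km
Site 4: residuals A 4.8, B 126.5, C 126.4 → max 126.5 km
Only Site 3 has all residuals ≈ 0.

Site 3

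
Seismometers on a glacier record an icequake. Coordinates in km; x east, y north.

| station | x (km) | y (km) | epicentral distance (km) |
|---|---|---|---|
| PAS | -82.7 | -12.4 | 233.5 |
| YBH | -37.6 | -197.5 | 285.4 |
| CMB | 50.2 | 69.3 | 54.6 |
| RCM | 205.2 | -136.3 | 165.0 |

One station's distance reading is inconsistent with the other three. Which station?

Solve using three stations at a time. Using PAS, YBH, RCM (subtract circle equations pairwise → linear system) gives (x, y) ≈ (148.7, 18.7).
Distances from that point to each station vs reported:
  PAS: calculated 233.5 vs reported 233.5 → residual 0.0 km
  YBH: calculated 285.4 vs reported 285.4 → residual 0.0 km
  CMB: calculated 110.7 vs reported 54.6 → residual 56.1 km
  RCM: calculated 165.0 vs reported 165.0 → residual 0.0 km
PAS, YBH, RCM are mutually consistent (residuals ≈ 0); CMB is off by 56.1 km.

CMB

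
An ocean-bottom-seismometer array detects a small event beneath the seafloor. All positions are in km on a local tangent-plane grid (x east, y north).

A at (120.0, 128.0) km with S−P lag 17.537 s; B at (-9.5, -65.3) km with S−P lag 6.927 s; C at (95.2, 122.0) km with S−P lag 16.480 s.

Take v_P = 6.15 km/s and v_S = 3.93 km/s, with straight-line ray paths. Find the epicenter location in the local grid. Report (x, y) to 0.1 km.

x ≈ 65.2 km, y ≈ -54.9 km

Distance from S−P lag: d = Δt · v_P v_S / (v_P − v_S) = Δt · (6.15·3.93)/(6.15−3.93) ≈ 10.8872·Δt.
So d_A = 190.93, d_B = 75.42, d_C = 179.42 km.
Circle about each station: (x − 120.0)² + (y − 128.0)² = 190.93²; (x + 9.5)² + (y + 65.3)² = 75.42²; (x − 95.2)² + (y − 122.0)² = 179.42².
Subtracting the A equation from the B and C equations removes the quadratic terms:
-259.0 x − 386.6 y = 4336.43
-49.6 x − 12.0 y = -2574.23
Solving the 2×2 system: x ≈ 65.2, y ≈ -54.9 km.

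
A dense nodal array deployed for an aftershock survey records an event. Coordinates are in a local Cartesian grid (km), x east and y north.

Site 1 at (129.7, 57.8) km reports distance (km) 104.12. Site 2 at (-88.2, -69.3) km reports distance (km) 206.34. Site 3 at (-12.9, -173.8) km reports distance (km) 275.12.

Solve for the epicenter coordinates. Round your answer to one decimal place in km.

x ≈ 33.4 km, y ≈ 97.4 km

Circle about each station: (x − 129.7)² + (y − 57.8)² = 104.12²; (x + 88.2)² + (y + 69.3)² = 206.34²; (x + 12.9)² + (y + 173.8)² = 275.12².
Subtracting the Site 1 equation from the Site 2 and Site 3 equations removes the quadratic terms:
-435.8 x − 254.2 y = -39316.42
-285.2 x − 463.2 y = -54640.12
Solving the 2×2 system: x ≈ 33.4, y ≈ 97.4 km.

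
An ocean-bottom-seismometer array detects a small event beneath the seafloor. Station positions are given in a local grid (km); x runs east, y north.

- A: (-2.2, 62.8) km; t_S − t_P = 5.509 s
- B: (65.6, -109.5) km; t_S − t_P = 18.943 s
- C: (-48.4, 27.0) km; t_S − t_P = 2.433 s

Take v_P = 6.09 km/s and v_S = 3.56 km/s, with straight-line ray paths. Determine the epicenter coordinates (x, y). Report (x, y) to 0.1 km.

Distance from S−P lag: d = Δt · v_P v_S / (v_P − v_S) = Δt · (6.09·3.56)/(6.09−3.56) ≈ 8.5693·Δt.
So d_A = 47.21, d_B = 162.33, d_C = 20.85 km.
Circle about each station: (x + 2.2)² + (y − 62.8)² = 47.21²; (x − 65.6)² + (y + 109.5)² = 162.33²; (x + 48.4)² + (y − 27.0)² = 20.85².
Subtracting the A equation from the B and C equations removes the quadratic terms:
135.6 x − 344.6 y = -11777.31
-92.4 x − 71.6 y = 916.94
Solving the 2×2 system: x ≈ -27.9, y ≈ 23.2 km.
Check against A (with the unrounded x, y): √((x + 2.2)²+(y − 62.8)²) = 47.21 ≈ 47.21 km. ✓

(-27.9, 23.2)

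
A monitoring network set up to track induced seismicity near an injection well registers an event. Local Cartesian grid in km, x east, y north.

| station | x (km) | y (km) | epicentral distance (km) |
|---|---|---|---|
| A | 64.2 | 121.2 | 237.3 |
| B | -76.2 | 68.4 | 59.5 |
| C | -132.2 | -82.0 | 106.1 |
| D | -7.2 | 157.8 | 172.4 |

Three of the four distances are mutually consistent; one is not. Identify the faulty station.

Solve using three stations at a time. Using B, C, D (subtract circle equations pairwise → linear system) gives (x, y) ≈ (-114.1, 22.5).
Distances from that point to each station vs reported:
  A: calculated 203.8 vs reported 237.3 → residual 33.5 km
  B: calculated 59.5 vs reported 59.5 → residual 0.0 km
  C: calculated 106.1 vs reported 106.1 → residual 0.0 km
  D: calculated 172.4 vs reported 172.4 → residual 0.0 km
B, C, D are mutually consistent (residuals ≈ 0); A is off by 33.5 km.

A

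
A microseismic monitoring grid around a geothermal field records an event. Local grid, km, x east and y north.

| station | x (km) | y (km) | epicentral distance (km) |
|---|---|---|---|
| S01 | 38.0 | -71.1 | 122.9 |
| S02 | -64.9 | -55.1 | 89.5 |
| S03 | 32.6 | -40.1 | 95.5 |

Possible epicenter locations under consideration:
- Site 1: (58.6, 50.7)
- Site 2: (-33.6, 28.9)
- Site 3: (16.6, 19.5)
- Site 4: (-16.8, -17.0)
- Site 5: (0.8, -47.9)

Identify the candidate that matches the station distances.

Site 2

For each candidate, compare |candidate − station| to the reported distance:
Site 1: residuals S01 0.6, S02 73.1, S03 1.1 → max 73.1 km
Site 2: residuals S01 0.1, S02 0.1, S03 0.1 → max 0.1 km
Site 3: residuals S01 29.8, S02 21.0, S03 33.8 → max 33.8 km
Site 4: residuals S01 45.9, S02 28.1, S03 41.0 → max 45.9 km
Site 5: residuals S01 79.1, S02 23.4, S03 62.8 → max 79.1 km
Only Site 2 has all residuals ≈ 0.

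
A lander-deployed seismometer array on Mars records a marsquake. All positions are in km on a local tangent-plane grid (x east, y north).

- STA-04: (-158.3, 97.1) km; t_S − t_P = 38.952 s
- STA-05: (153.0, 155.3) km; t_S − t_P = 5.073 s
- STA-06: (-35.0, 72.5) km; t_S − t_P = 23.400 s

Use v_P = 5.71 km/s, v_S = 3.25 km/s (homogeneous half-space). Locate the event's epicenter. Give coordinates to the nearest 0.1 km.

x ≈ 134.5 km, y ≈ 121.8 km

Distance from S−P lag: d = Δt · v_P v_S / (v_P − v_S) = Δt · (5.71·3.25)/(5.71−3.25) ≈ 7.5437·Δt.
So d_STA-04 = 293.84, d_STA-05 = 38.27, d_STA-06 = 176.52 km.
Circle about each station: (x + 158.3)² + (y − 97.1)² = 293.84²; (x − 153.0)² + (y − 155.3)² = 38.27²; (x + 35.0)² + (y − 72.5)² = 176.52².
Subtracting pairs of circle equations eliminates x²+y² and gives linear equations (the radical axes):
622.6 x + 116.4 y = 97917.14
246.6 x − 49.2 y = 27176.59
Solving the 2×2 system: x ≈ 134.5, y ≈ 121.8 km.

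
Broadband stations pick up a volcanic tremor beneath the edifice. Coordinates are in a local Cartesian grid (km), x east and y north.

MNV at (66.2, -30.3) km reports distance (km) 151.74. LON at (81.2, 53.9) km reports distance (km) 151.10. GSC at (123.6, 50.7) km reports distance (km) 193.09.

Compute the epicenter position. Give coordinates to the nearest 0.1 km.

Circle about each station: (x − 66.2)² + (y + 30.3)² = 151.74²; (x − 81.2)² + (y − 53.9)² = 151.10²; (x − 123.6)² + (y − 50.7)² = 193.09².
Subtracting pairs of circle equations eliminates x²+y² and gives linear equations (the radical axes):
30.0 x + 168.4 y = 4391.94
114.8 x + 162.0 y = -1711.80
Solving the 2×2 system: x ≈ -69.1, y ≈ 38.4 km.

x ≈ -69.1 km, y ≈ 38.4 km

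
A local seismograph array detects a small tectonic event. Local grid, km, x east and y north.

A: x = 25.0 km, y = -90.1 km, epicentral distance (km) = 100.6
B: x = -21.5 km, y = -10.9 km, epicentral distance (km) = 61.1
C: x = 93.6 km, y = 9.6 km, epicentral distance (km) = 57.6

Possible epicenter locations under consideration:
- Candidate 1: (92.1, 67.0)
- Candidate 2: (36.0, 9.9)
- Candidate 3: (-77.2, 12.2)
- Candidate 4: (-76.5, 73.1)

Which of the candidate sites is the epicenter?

For each candidate, compare |candidate − station| to the reported distance:
Candidate 1: residuals A 70.2, B 76.6, C 0.2 → max 76.6 km
Candidate 2: residuals A 0.0, B 0.0, C 0.0 → max 0.0 km
Candidate 3: residuals A 44.0, B 0.8, C 113.2 → max 113.2 km
Candidate 4: residuals A 91.6, B 39.3, C 124.0 → max 124.0 km
Only Candidate 2 has all residuals ≈ 0.

Candidate 2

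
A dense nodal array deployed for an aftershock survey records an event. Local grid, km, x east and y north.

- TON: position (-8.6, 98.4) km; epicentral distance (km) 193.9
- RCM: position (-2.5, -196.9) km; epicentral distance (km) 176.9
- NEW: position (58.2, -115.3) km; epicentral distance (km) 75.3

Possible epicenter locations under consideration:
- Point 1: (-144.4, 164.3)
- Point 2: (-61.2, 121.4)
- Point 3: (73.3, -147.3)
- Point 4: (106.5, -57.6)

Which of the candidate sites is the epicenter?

Point 4

For each candidate, compare |candidate − station| to the reported distance:
Point 1: residuals TON 43.0, RCM 211.2, NEW 270.0 → max 270.0 km
Point 2: residuals TON 136.5, RCM 146.8, NEW 189.8 → max 189.8 km
Point 3: residuals TON 65.1, RCM 86.3, NEW 39.9 → max 86.3 km
Point 4: residuals TON 0.0, RCM 0.0, NEW 0.1 → max 0.1 km
Only Point 4 has all residuals ≈ 0.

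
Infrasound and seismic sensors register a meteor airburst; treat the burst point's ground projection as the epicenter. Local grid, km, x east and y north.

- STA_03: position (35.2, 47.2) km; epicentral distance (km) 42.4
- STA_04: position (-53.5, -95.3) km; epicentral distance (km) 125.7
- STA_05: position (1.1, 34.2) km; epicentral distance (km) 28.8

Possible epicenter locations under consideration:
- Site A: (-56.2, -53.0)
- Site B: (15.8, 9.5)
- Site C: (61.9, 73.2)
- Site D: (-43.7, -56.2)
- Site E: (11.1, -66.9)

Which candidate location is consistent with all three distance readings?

For each candidate, compare |candidate − station| to the reported distance:
Site A: residuals STA_03 93.2, STA_04 83.3, STA_05 75.5 → max 93.2 km
Site B: residuals STA_03 0.0, STA_04 0.1, STA_05 0.1 → max 0.1 km
Site C: residuals STA_03 5.1, STA_04 78.5, STA_05 43.4 → max 78.5 km
Site D: residuals STA_03 87.7, STA_04 85.4, STA_05 72.1 → max 87.7 km
Site E: residuals STA_03 74.2, STA_04 55.1, STA_05 72.8 → max 74.2 km
Only Site B has all residuals ≈ 0.

Site B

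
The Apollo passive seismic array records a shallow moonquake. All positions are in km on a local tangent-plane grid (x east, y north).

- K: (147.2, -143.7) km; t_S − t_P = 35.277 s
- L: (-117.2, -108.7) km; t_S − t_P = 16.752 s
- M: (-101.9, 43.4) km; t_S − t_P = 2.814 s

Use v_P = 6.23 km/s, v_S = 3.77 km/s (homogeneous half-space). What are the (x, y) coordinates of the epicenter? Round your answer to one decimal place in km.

Distance from S−P lag: d = Δt · v_P v_S / (v_P − v_S) = Δt · (6.23·3.77)/(6.23−3.77) ≈ 9.5476·Δt.
So d_K = 336.81, d_L = 159.94, d_M = 26.87 km.
Circle about each station: (x − 147.2)² + (y + 143.7)² = 336.81²; (x + 117.2)² + (y + 108.7)² = 159.94²; (x + 101.9)² + (y − 43.4)² = 26.87².
Subtracting the K equation from the L and M equations removes the quadratic terms:
-528.8 x + 70.0 y = 71094.17
-498.2 x + 374.2 y = 82668.62
Solving the 2×2 system: x ≈ -127.7, y ≈ 50.9 km.

(-127.7, 50.9)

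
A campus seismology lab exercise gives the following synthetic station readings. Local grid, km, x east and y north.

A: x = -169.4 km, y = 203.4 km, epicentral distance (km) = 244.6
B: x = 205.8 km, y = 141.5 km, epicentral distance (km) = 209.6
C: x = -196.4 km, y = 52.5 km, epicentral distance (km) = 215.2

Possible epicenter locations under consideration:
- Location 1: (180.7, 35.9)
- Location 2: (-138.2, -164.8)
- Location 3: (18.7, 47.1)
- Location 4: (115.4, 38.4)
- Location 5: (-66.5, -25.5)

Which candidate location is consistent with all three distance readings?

For each candidate, compare |candidate − station| to the reported distance:
Location 1: residuals A 143.5, B 101.1, C 162.3 → max 162.3 km
Location 2: residuals A 124.9, B 251.0, C 9.8 → max 251.0 km
Location 3: residuals A 0.0, B 0.0, C 0.0 → max 0.0 km
Location 4: residuals A 84.5, B 72.5, C 96.9 → max 96.9 km
Location 5: residuals A 6.4, B 109.8, C 63.7 → max 109.8 km
Only Location 3 has all residuals ≈ 0.

Location 3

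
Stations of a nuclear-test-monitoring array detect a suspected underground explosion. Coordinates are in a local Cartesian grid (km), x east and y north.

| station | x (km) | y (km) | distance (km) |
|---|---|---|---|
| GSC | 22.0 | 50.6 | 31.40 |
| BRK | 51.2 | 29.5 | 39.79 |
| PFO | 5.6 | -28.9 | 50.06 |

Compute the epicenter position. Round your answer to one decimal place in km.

Circle about each station: (x − 22.0)² + (y − 50.6)² = 31.40²; (x − 51.2)² + (y − 29.5)² = 39.79²; (x − 5.6)² + (y + 28.9)² = 50.06².
Subtracting pairs of circle equations eliminates x²+y² and gives linear equations (the radical axes):
58.4 x − 42.2 y = -149.95
-32.8 x − 159.0 y = -3697.83
Solving the 2×2 system: x ≈ 12.4, y ≈ 20.7 km.

12.4 km east, 20.7 km north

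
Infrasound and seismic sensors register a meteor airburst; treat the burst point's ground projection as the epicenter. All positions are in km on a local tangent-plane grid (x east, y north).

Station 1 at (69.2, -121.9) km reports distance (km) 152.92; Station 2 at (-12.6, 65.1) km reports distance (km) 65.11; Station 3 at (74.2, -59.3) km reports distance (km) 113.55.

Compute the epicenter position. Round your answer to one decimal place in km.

Circle about each station: (x − 69.2)² + (y + 121.9)² = 152.92²; (x + 12.6)² + (y − 65.1)² = 65.11²; (x − 74.2)² + (y + 59.3)² = 113.55².
Subtracting pairs of circle equations eliminates x²+y² and gives linear equations (the radical axes):
-163.6 x + 374.0 y = 3893.73
10.0 x + 125.2 y = -135.20
Solving the 2×2 system: x ≈ -22.2, y ≈ 0.7 km.

x ≈ -22.2 km, y ≈ 0.7 km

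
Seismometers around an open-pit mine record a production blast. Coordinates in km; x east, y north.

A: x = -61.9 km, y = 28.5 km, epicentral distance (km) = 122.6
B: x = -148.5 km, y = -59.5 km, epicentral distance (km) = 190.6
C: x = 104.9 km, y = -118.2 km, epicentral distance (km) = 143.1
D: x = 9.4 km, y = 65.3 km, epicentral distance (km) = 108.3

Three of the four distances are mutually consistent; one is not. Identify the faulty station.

Solve using three stations at a time. Using A, B, D (subtract circle equations pairwise → linear system) gives (x, y) ≈ (40.8, -38.2).
Distances from that point to each station vs reported:
  A: calculated 122.5 vs reported 122.6 → residual 0.1 km
  B: calculated 190.5 vs reported 190.6 → residual 0.1 km
  C: calculated 102.5 vs reported 143.1 → residual 40.6 km
  D: calculated 108.2 vs reported 108.3 → residual 0.1 km
A, B, D are mutually consistent (residuals ≈ 0); C is off by 40.6 km.

C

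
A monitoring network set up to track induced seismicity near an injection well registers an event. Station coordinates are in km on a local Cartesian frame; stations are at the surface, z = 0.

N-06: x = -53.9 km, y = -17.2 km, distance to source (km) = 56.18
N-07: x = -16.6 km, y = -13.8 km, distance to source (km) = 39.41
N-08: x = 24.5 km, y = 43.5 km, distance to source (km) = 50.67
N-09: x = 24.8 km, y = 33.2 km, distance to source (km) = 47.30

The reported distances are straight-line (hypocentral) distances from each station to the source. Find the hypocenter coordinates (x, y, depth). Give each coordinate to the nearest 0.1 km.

Each station gives a sphere (x−x_i)² + (y−y_i)² + z² = d_i² (stations at z=0).
Subtracting the N-06 sphere from N-07 and N-08: z² cancels, leaving linear equations in x and y:
74.6 x + 6.8 y = -1132.01
156.8 x + 121.4 y = -119.81
Solving: x ≈ -17.097, y ≈ 21.096 km (keep extra digits for the depth step; rounded: -17.1, 21.1).
Then from the N-06 sphere: z² = 56.18² − (x + 53.9)² − (y + 17.2)² with x = -17.097, y = 21.096, so z ≈ 18.307 ≈ 18.3 km.

(-17.1, 21.1, 18.3)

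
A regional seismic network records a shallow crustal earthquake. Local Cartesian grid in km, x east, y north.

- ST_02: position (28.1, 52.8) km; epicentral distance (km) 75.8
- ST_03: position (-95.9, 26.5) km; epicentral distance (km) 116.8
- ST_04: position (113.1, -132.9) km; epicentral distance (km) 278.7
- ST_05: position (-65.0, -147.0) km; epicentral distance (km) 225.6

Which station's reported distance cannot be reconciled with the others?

Solve using three stations at a time. Using ST_02, ST_03, ST_04 (subtract circle equations pairwise → linear system) gives (x, y) ≈ (-17.7, 113.2).
Distances from that point to each station vs reported:
  ST_02: calculated 75.8 vs reported 75.8 → residual 0.0 km
  ST_03: calculated 116.8 vs reported 116.8 → residual 0.0 km
  ST_04: calculated 278.7 vs reported 278.7 → residual 0.0 km
  ST_05: calculated 264.5 vs reported 225.6 → residual 38.9 km
ST_02, ST_03, ST_04 are mutually consistent (residuals ≈ 0); ST_05 is off by 38.9 km.

ST_05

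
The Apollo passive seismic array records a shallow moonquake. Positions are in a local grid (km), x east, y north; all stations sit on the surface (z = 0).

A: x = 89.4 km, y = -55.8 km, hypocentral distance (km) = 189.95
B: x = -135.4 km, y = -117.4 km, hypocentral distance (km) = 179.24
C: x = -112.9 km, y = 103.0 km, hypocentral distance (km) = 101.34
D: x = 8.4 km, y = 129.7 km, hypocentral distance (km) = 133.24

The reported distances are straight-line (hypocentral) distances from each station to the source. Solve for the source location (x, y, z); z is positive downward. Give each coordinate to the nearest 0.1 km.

Each station gives a sphere (x−x_i)² + (y−y_i)² + z² = d_i² (stations at z=0).
Subtracting the A sphere from B and C: z² cancels, leaving linear equations in x and y:
-449.6 x − 123.2 y = 24963.94
-404.6 x + 317.6 y = 38060.62
Solving: x ≈ -65.499, y ≈ 36.398 km (keep extra digits for the depth step; rounded: -65.5, 36.4).
Then from the A sphere: z² = 189.95² − (x − 89.4)² − (y + 55.8)² with x = -65.499, y = 36.398, so z ≈ 59.890 ≈ 59.9 km.

x ≈ -65.5 km, y ≈ 36.4 km, depth ≈ 59.9 km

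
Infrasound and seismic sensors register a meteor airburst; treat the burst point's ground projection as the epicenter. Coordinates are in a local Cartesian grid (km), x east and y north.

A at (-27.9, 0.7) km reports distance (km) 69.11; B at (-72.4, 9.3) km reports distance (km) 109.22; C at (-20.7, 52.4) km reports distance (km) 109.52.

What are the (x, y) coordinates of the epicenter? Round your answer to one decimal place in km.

x ≈ 19.7 km, y ≈ -49.4 km

Circle about each station: (x + 27.9)² + (y − 0.7)² = 69.11²; (x + 72.4)² + (y − 9.3)² = 109.22²; (x + 20.7)² + (y − 52.4)² = 109.52².
Subtracting the A equation from the B and C equations removes the quadratic terms:
-89.0 x + 17.2 y = -2603.47
14.4 x + 103.4 y = -4823.09
Solving the 2×2 system: x ≈ 19.7, y ≈ -49.4 km.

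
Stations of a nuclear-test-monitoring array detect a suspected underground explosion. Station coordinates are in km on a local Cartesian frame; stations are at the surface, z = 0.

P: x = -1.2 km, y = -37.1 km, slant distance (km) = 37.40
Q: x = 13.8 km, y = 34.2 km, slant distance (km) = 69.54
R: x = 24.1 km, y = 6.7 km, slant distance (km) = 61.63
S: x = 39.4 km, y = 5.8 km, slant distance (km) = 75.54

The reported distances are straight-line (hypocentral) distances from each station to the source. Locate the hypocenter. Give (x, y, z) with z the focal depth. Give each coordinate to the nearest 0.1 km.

(-32.0, -17.5, 8.1)

Each station gives a sphere (x−x_i)² + (y−y_i)² + z² = d_i² (stations at z=0).
Subtracting the P sphere from Q and R: z² cancels, leaving linear equations in x and y:
30.0 x + 142.6 y = -3454.82
50.6 x + 87.6 y = -3151.65
Solving: x ≈ -31.996, y ≈ -17.496 km (keep extra digits for the depth step; rounded: -32.0, -17.5).
Then from the P sphere: z² = 37.40² − (x + 1.2)² − (y + 37.1)² with x = -31.996, y = -17.496, so z ≈ 8.127 ≈ 8.1 km.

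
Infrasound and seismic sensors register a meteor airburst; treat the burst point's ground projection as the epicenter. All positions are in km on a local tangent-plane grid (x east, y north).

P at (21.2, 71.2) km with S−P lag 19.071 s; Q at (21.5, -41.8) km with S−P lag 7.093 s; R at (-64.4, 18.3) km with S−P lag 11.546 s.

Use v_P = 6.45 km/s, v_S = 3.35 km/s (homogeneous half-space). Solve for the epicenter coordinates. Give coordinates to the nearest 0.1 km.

Distance from S−P lag: d = Δt · v_P v_S / (v_P − v_S) = Δt · (6.45·3.35)/(6.45−3.35) ≈ 6.9702·Δt.
So d_P = 132.93, d_Q = 49.44, d_R = 80.48 km.
Circle about each station: (x − 21.2)² + (y − 71.2)² = 132.93²; (x − 21.5)² + (y + 41.8)² = 49.44²; (x + 64.4)² + (y − 18.3)² = 80.48².
Subtracting the P equation from the Q and R equations removes the quadratic terms:
0.6 x − 226.0 y = 11916.68
-171.2 x − 105.8 y = 10156.72
Solving the 2×2 system: x ≈ -26.7, y ≈ -52.8 km.

(-26.7, -52.8)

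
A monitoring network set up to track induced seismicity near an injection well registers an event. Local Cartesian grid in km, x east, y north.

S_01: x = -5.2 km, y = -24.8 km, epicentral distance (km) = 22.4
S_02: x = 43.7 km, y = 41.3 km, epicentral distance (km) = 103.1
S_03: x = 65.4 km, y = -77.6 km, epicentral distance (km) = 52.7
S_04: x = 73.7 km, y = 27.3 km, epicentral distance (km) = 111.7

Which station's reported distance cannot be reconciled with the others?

S_03

Solve using three stations at a time. Using S_01, S_02, S_04 (subtract circle equations pairwise → linear system) gives (x, y) ≈ (-9.9, -46.8).
Distances from that point to each station vs reported:
  S_01: calculated 22.5 vs reported 22.4 → residual 0.1 km
  S_02: calculated 103.1 vs reported 103.1 → residual 0.0 km
  S_03: calculated 81.4 vs reported 52.7 → residual 28.7 km
  S_04: calculated 111.7 vs reported 111.7 → residual 0.0 km
S_01, S_02, S_04 are mutually consistent (residuals ≈ 0); S_03 is off by 28.7 km.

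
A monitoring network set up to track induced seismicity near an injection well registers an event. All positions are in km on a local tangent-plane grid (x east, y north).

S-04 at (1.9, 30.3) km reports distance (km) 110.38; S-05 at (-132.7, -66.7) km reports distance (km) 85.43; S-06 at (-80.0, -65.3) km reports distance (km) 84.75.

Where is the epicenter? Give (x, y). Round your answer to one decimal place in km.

x ≈ -107.4 km, y ≈ 14.9 km

Circle about each station: (x − 1.9)² + (y − 30.3)² = 110.38²; (x + 132.7)² + (y + 66.7)² = 85.43²; (x + 80.0)² + (y + 65.3)² = 84.75².
Subtracting the S-04 equation from the S-05 and S-06 equations removes the quadratic terms:
-269.2 x − 194.0 y = 26021.94
-163.8 x − 191.2 y = 14743.57
Solving the 2×2 system: x ≈ -107.4, y ≈ 14.9 km.
Check against S-04 (with the unrounded x, y): √((x − 1.9)²+(y − 30.3)²) = 110.38 ≈ 110.38 km. ✓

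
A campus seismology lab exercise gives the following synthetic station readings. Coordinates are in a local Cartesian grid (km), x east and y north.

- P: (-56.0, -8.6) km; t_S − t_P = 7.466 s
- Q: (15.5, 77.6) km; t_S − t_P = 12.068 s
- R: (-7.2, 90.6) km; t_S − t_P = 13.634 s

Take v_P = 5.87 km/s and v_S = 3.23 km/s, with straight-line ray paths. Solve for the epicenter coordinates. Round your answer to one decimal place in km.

-2.4 km east, -7.2 km north

Distance from S−P lag: d = Δt · v_P v_S / (v_P − v_S) = Δt · (5.87·3.23)/(5.87−3.23) ≈ 7.1819·Δt.
So d_P = 53.62, d_Q = 86.67, d_R = 97.92 km.
Circle about each station: (x + 56.0)² + (y + 8.6)² = 53.62²; (x − 15.5)² + (y − 77.6)² = 86.67²; (x + 7.2)² + (y − 90.6)² = 97.92².
Subtracting the P equation from the Q and R equations removes the quadratic terms:
143.0 x + 172.4 y = -1584.53
97.6 x + 198.4 y = -1662.98
Solving the 2×2 system: x ≈ -2.4, y ≈ -7.2 km.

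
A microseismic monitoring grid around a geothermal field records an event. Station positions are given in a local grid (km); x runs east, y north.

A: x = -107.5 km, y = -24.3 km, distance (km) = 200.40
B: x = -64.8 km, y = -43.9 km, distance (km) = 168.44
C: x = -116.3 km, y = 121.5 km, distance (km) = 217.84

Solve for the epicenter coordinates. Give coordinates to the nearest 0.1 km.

83.8 km east, 35.4 km north

Circle about each station: (x + 107.5)² + (y + 24.3)² = 200.40²; (x + 64.8)² + (y + 43.9)² = 168.44²; (x + 116.3)² + (y − 121.5)² = 217.84².
Subtracting the A equation from the B and C equations removes the quadratic terms:
85.4 x − 39.2 y = 5767.64
-17.6 x + 291.6 y = 8847.09
Solving the 2×2 system: x ≈ 83.8, y ≈ 35.4 km.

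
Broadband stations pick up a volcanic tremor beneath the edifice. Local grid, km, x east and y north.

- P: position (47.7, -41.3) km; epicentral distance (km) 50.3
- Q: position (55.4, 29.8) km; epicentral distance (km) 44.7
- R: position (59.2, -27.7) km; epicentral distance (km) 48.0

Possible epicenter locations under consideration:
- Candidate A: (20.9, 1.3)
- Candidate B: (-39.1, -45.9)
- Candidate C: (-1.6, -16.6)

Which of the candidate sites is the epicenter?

Candidate A

For each candidate, compare |candidate − station| to the reported distance:
Candidate A: residuals P 0.0, Q 0.0, R 0.0 → max 0.0 km
Candidate B: residuals P 36.6, Q 76.4, R 52.0 → max 76.4 km
Candidate C: residuals P 4.8, Q 28.8, R 13.8 → max 28.8 km
Only Candidate A has all residuals ≈ 0.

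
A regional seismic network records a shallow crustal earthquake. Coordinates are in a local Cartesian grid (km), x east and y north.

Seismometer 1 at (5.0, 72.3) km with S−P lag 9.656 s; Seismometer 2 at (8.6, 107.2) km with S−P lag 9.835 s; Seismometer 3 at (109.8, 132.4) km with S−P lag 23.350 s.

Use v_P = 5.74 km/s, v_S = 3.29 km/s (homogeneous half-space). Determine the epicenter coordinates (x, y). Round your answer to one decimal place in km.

-66.1 km east, 94.3 km north

Distance from S−P lag: d = Δt · v_P v_S / (v_P − v_S) = Δt · (5.74·3.29)/(5.74−3.29) ≈ 7.7080·Δt.
So d_Seismometer 1 = 74.43, d_Seismometer 2 = 75.81, d_Seismometer 3 = 179.98 km.
Circle about each station: (x − 5.0)² + (y − 72.3)² = 74.43²; (x − 8.6)² + (y − 107.2)² = 75.81²; (x − 109.8)² + (y − 132.4)² = 179.98².
Subtracting pairs of circle equations eliminates x²+y² and gives linear equations (the radical axes):
7.2 x + 69.8 y = 6106.18
209.6 x + 120.2 y = -2519.47
Solving the 2×2 system: x ≈ -66.1, y ≈ 94.3 km.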